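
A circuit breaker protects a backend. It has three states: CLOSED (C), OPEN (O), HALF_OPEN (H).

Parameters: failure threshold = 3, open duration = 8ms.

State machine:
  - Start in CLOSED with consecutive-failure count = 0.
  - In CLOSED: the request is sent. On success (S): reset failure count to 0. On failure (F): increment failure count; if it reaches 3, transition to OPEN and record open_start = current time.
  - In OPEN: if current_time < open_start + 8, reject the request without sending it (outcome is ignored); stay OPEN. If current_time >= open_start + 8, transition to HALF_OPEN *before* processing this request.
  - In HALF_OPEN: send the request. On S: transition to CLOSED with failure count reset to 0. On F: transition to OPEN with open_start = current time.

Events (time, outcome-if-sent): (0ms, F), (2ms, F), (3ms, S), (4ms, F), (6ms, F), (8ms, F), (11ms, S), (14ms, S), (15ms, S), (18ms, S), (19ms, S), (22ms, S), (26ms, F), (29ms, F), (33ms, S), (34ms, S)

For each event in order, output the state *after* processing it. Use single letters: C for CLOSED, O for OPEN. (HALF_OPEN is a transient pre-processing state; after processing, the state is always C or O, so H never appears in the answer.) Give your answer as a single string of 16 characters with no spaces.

Answer: CCCCCOOOOCCCCCCC

Derivation:
State after each event:
  event#1 t=0ms outcome=F: state=CLOSED
  event#2 t=2ms outcome=F: state=CLOSED
  event#3 t=3ms outcome=S: state=CLOSED
  event#4 t=4ms outcome=F: state=CLOSED
  event#5 t=6ms outcome=F: state=CLOSED
  event#6 t=8ms outcome=F: state=OPEN
  event#7 t=11ms outcome=S: state=OPEN
  event#8 t=14ms outcome=S: state=OPEN
  event#9 t=15ms outcome=S: state=OPEN
  event#10 t=18ms outcome=S: state=CLOSED
  event#11 t=19ms outcome=S: state=CLOSED
  event#12 t=22ms outcome=S: state=CLOSED
  event#13 t=26ms outcome=F: state=CLOSED
  event#14 t=29ms outcome=F: state=CLOSED
  event#15 t=33ms outcome=S: state=CLOSED
  event#16 t=34ms outcome=S: state=CLOSED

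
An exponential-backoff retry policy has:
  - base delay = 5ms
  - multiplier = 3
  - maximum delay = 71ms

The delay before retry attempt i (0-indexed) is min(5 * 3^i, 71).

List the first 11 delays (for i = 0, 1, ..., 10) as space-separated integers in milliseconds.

Answer: 5 15 45 71 71 71 71 71 71 71 71

Derivation:
Computing each delay:
  i=0: min(5*3^0, 71) = 5
  i=1: min(5*3^1, 71) = 15
  i=2: min(5*3^2, 71) = 45
  i=3: min(5*3^3, 71) = 71
  i=4: min(5*3^4, 71) = 71
  i=5: min(5*3^5, 71) = 71
  i=6: min(5*3^6, 71) = 71
  i=7: min(5*3^7, 71) = 71
  i=8: min(5*3^8, 71) = 71
  i=9: min(5*3^9, 71) = 71
  i=10: min(5*3^10, 71) = 71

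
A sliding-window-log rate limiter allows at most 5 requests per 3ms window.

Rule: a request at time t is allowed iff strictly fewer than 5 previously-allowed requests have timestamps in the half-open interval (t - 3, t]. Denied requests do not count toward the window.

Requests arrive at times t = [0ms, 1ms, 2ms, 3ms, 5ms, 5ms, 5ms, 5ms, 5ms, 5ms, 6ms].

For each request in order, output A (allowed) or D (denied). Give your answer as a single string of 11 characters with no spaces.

Tracking allowed requests in the window:
  req#1 t=0ms: ALLOW
  req#2 t=1ms: ALLOW
  req#3 t=2ms: ALLOW
  req#4 t=3ms: ALLOW
  req#5 t=5ms: ALLOW
  req#6 t=5ms: ALLOW
  req#7 t=5ms: ALLOW
  req#8 t=5ms: ALLOW
  req#9 t=5ms: DENY
  req#10 t=5ms: DENY
  req#11 t=6ms: ALLOW

Answer: AAAAAAAADDA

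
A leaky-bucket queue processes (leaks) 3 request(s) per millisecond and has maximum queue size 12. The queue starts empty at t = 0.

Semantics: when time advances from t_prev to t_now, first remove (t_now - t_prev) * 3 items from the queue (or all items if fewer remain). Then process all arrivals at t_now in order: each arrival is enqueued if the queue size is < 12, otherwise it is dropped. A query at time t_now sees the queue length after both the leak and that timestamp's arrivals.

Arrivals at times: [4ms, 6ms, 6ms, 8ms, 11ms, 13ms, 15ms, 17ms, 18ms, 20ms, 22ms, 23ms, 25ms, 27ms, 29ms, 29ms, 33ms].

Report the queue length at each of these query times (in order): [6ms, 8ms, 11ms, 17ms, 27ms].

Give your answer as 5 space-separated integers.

Queue lengths at query times:
  query t=6ms: backlog = 2
  query t=8ms: backlog = 1
  query t=11ms: backlog = 1
  query t=17ms: backlog = 1
  query t=27ms: backlog = 1

Answer: 2 1 1 1 1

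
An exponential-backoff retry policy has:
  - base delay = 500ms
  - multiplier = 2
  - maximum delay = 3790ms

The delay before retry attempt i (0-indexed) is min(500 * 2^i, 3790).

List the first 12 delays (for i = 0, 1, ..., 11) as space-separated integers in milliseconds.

Answer: 500 1000 2000 3790 3790 3790 3790 3790 3790 3790 3790 3790

Derivation:
Computing each delay:
  i=0: min(500*2^0, 3790) = 500
  i=1: min(500*2^1, 3790) = 1000
  i=2: min(500*2^2, 3790) = 2000
  i=3: min(500*2^3, 3790) = 3790
  i=4: min(500*2^4, 3790) = 3790
  i=5: min(500*2^5, 3790) = 3790
  i=6: min(500*2^6, 3790) = 3790
  i=7: min(500*2^7, 3790) = 3790
  i=8: min(500*2^8, 3790) = 3790
  i=9: min(500*2^9, 3790) = 3790
  i=10: min(500*2^10, 3790) = 3790
  i=11: min(500*2^11, 3790) = 3790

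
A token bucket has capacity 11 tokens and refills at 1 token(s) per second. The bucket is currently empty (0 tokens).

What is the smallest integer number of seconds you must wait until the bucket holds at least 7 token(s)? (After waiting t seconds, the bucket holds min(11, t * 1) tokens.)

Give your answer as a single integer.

Answer: 7

Derivation:
Need t * 1 >= 7, so t >= 7/1.
Smallest integer t = ceil(7/1) = 7.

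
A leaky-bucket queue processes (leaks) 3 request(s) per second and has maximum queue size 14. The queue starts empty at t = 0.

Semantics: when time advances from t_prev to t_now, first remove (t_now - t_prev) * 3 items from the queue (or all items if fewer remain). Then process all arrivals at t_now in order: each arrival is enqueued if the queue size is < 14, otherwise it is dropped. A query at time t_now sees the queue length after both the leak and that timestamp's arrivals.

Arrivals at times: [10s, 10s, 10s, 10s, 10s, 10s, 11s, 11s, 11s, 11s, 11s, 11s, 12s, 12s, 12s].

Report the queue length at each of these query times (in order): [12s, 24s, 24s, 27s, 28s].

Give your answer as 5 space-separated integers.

Queue lengths at query times:
  query t=12s: backlog = 9
  query t=24s: backlog = 0
  query t=24s: backlog = 0
  query t=27s: backlog = 0
  query t=28s: backlog = 0

Answer: 9 0 0 0 0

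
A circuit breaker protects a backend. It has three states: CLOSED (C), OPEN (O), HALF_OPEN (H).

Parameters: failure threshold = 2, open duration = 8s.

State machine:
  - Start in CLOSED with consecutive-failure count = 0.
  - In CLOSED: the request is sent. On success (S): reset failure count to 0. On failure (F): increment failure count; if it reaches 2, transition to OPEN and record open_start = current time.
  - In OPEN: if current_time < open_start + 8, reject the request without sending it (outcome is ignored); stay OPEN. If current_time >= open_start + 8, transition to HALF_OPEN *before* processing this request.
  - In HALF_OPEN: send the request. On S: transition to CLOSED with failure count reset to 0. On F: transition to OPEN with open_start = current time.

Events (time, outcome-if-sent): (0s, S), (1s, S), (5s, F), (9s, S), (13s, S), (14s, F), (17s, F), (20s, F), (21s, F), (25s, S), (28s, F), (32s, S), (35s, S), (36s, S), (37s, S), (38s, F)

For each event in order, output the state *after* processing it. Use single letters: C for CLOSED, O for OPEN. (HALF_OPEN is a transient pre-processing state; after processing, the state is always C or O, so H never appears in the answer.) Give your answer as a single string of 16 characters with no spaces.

State after each event:
  event#1 t=0s outcome=S: state=CLOSED
  event#2 t=1s outcome=S: state=CLOSED
  event#3 t=5s outcome=F: state=CLOSED
  event#4 t=9s outcome=S: state=CLOSED
  event#5 t=13s outcome=S: state=CLOSED
  event#6 t=14s outcome=F: state=CLOSED
  event#7 t=17s outcome=F: state=OPEN
  event#8 t=20s outcome=F: state=OPEN
  event#9 t=21s outcome=F: state=OPEN
  event#10 t=25s outcome=S: state=CLOSED
  event#11 t=28s outcome=F: state=CLOSED
  event#12 t=32s outcome=S: state=CLOSED
  event#13 t=35s outcome=S: state=CLOSED
  event#14 t=36s outcome=S: state=CLOSED
  event#15 t=37s outcome=S: state=CLOSED
  event#16 t=38s outcome=F: state=CLOSED

Answer: CCCCCCOOOCCCCCCC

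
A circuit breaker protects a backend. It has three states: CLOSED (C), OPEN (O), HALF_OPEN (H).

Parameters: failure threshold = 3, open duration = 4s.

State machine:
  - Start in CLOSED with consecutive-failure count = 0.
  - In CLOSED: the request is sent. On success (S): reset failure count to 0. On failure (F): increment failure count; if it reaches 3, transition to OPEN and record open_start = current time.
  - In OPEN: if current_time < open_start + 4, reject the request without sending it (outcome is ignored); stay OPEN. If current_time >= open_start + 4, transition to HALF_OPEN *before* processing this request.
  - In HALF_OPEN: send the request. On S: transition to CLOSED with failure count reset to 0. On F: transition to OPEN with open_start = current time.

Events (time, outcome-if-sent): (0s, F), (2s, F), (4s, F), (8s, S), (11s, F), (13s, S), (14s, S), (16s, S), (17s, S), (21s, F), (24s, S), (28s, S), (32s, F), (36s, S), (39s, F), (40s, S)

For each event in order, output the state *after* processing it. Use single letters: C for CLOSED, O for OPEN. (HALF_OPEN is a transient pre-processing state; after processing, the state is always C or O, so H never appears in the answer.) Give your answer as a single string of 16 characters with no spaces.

State after each event:
  event#1 t=0s outcome=F: state=CLOSED
  event#2 t=2s outcome=F: state=CLOSED
  event#3 t=4s outcome=F: state=OPEN
  event#4 t=8s outcome=S: state=CLOSED
  event#5 t=11s outcome=F: state=CLOSED
  event#6 t=13s outcome=S: state=CLOSED
  event#7 t=14s outcome=S: state=CLOSED
  event#8 t=16s outcome=S: state=CLOSED
  event#9 t=17s outcome=S: state=CLOSED
  event#10 t=21s outcome=F: state=CLOSED
  event#11 t=24s outcome=S: state=CLOSED
  event#12 t=28s outcome=S: state=CLOSED
  event#13 t=32s outcome=F: state=CLOSED
  event#14 t=36s outcome=S: state=CLOSED
  event#15 t=39s outcome=F: state=CLOSED
  event#16 t=40s outcome=S: state=CLOSED

Answer: CCOCCCCCCCCCCCCC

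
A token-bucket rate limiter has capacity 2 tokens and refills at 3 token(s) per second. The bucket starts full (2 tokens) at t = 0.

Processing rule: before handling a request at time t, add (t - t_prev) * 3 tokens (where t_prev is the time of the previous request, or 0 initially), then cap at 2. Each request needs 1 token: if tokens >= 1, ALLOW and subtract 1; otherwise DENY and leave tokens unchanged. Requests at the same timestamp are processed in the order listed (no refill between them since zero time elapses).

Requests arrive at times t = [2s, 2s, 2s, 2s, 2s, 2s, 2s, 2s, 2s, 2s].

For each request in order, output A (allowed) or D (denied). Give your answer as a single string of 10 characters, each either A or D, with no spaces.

Answer: AADDDDDDDD

Derivation:
Simulating step by step:
  req#1 t=2s: ALLOW
  req#2 t=2s: ALLOW
  req#3 t=2s: DENY
  req#4 t=2s: DENY
  req#5 t=2s: DENY
  req#6 t=2s: DENY
  req#7 t=2s: DENY
  req#8 t=2s: DENY
  req#9 t=2s: DENY
  req#10 t=2s: DENY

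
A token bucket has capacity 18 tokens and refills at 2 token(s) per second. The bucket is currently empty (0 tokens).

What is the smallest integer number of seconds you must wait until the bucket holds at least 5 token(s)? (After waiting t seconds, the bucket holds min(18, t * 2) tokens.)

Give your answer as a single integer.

Need t * 2 >= 5, so t >= 5/2.
Smallest integer t = ceil(5/2) = 3.

Answer: 3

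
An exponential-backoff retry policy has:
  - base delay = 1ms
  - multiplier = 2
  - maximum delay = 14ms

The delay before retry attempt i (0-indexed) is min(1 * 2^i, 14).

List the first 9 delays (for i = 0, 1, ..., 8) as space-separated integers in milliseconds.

Computing each delay:
  i=0: min(1*2^0, 14) = 1
  i=1: min(1*2^1, 14) = 2
  i=2: min(1*2^2, 14) = 4
  i=3: min(1*2^3, 14) = 8
  i=4: min(1*2^4, 14) = 14
  i=5: min(1*2^5, 14) = 14
  i=6: min(1*2^6, 14) = 14
  i=7: min(1*2^7, 14) = 14
  i=8: min(1*2^8, 14) = 14

Answer: 1 2 4 8 14 14 14 14 14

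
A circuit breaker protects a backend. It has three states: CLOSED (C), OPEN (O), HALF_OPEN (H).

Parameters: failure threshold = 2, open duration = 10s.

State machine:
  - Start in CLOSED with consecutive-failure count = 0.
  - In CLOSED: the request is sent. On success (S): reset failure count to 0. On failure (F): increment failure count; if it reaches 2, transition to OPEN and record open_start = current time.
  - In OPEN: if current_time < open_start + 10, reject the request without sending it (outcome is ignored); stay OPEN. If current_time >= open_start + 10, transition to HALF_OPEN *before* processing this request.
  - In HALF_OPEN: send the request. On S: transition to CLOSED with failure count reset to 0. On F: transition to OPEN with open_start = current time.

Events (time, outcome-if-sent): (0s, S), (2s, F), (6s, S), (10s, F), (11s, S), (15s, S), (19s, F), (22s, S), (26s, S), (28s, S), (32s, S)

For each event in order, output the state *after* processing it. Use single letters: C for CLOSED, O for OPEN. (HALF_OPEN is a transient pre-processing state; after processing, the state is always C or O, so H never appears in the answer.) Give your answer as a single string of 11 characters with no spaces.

Answer: CCCCCCCCCCC

Derivation:
State after each event:
  event#1 t=0s outcome=S: state=CLOSED
  event#2 t=2s outcome=F: state=CLOSED
  event#3 t=6s outcome=S: state=CLOSED
  event#4 t=10s outcome=F: state=CLOSED
  event#5 t=11s outcome=S: state=CLOSED
  event#6 t=15s outcome=S: state=CLOSED
  event#7 t=19s outcome=F: state=CLOSED
  event#8 t=22s outcome=S: state=CLOSED
  event#9 t=26s outcome=S: state=CLOSED
  event#10 t=28s outcome=S: state=CLOSED
  event#11 t=32s outcome=S: state=CLOSED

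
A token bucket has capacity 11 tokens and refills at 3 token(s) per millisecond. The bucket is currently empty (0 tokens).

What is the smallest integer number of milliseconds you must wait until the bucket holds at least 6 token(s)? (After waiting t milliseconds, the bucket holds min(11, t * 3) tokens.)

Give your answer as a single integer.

Answer: 2

Derivation:
Need t * 3 >= 6, so t >= 6/3.
Smallest integer t = ceil(6/3) = 2.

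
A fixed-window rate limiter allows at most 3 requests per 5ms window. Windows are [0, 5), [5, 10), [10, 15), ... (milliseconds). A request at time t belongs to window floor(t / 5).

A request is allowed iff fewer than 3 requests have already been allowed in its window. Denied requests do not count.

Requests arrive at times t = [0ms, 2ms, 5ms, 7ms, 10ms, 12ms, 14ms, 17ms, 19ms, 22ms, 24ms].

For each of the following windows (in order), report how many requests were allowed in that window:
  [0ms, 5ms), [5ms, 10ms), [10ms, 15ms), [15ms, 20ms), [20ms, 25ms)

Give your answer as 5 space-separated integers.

Answer: 2 2 3 2 2

Derivation:
Processing requests:
  req#1 t=0ms (window 0): ALLOW
  req#2 t=2ms (window 0): ALLOW
  req#3 t=5ms (window 1): ALLOW
  req#4 t=7ms (window 1): ALLOW
  req#5 t=10ms (window 2): ALLOW
  req#6 t=12ms (window 2): ALLOW
  req#7 t=14ms (window 2): ALLOW
  req#8 t=17ms (window 3): ALLOW
  req#9 t=19ms (window 3): ALLOW
  req#10 t=22ms (window 4): ALLOW
  req#11 t=24ms (window 4): ALLOW

Allowed counts by window: 2 2 3 2 2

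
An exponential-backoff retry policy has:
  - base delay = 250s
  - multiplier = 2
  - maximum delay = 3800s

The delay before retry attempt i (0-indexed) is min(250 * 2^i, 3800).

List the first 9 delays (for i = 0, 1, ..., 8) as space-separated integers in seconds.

Computing each delay:
  i=0: min(250*2^0, 3800) = 250
  i=1: min(250*2^1, 3800) = 500
  i=2: min(250*2^2, 3800) = 1000
  i=3: min(250*2^3, 3800) = 2000
  i=4: min(250*2^4, 3800) = 3800
  i=5: min(250*2^5, 3800) = 3800
  i=6: min(250*2^6, 3800) = 3800
  i=7: min(250*2^7, 3800) = 3800
  i=8: min(250*2^8, 3800) = 3800

Answer: 250 500 1000 2000 3800 3800 3800 3800 3800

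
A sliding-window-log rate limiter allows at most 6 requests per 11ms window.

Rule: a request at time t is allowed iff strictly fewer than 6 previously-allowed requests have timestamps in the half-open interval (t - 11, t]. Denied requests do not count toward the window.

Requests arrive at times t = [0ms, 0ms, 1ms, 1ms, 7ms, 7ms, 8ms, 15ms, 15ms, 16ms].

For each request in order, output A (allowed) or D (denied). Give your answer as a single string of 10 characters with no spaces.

Tracking allowed requests in the window:
  req#1 t=0ms: ALLOW
  req#2 t=0ms: ALLOW
  req#3 t=1ms: ALLOW
  req#4 t=1ms: ALLOW
  req#5 t=7ms: ALLOW
  req#6 t=7ms: ALLOW
  req#7 t=8ms: DENY
  req#8 t=15ms: ALLOW
  req#9 t=15ms: ALLOW
  req#10 t=16ms: ALLOW

Answer: AAAAAADAAA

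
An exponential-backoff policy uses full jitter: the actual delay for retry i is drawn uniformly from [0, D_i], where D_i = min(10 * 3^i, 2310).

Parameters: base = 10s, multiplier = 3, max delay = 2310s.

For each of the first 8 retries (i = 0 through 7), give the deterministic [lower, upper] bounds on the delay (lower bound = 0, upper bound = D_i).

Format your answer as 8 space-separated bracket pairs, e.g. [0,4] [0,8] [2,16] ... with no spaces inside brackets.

Answer: [0,10] [0,30] [0,90] [0,270] [0,810] [0,2310] [0,2310] [0,2310]

Derivation:
Computing bounds per retry:
  i=0: D_i=min(10*3^0,2310)=10, bounds=[0,10]
  i=1: D_i=min(10*3^1,2310)=30, bounds=[0,30]
  i=2: D_i=min(10*3^2,2310)=90, bounds=[0,90]
  i=3: D_i=min(10*3^3,2310)=270, bounds=[0,270]
  i=4: D_i=min(10*3^4,2310)=810, bounds=[0,810]
  i=5: D_i=min(10*3^5,2310)=2310, bounds=[0,2310]
  i=6: D_i=min(10*3^6,2310)=2310, bounds=[0,2310]
  i=7: D_i=min(10*3^7,2310)=2310, bounds=[0,2310]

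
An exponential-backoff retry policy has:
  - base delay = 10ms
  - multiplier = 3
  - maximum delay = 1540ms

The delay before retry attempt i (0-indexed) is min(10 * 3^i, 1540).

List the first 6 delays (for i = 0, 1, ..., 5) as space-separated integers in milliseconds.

Computing each delay:
  i=0: min(10*3^0, 1540) = 10
  i=1: min(10*3^1, 1540) = 30
  i=2: min(10*3^2, 1540) = 90
  i=3: min(10*3^3, 1540) = 270
  i=4: min(10*3^4, 1540) = 810
  i=5: min(10*3^5, 1540) = 1540

Answer: 10 30 90 270 810 1540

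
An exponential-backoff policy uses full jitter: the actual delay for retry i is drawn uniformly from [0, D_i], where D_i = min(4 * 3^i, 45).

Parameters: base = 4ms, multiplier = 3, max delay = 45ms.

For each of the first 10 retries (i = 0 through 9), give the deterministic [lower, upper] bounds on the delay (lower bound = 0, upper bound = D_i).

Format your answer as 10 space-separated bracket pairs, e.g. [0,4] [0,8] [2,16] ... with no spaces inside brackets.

Computing bounds per retry:
  i=0: D_i=min(4*3^0,45)=4, bounds=[0,4]
  i=1: D_i=min(4*3^1,45)=12, bounds=[0,12]
  i=2: D_i=min(4*3^2,45)=36, bounds=[0,36]
  i=3: D_i=min(4*3^3,45)=45, bounds=[0,45]
  i=4: D_i=min(4*3^4,45)=45, bounds=[0,45]
  i=5: D_i=min(4*3^5,45)=45, bounds=[0,45]
  i=6: D_i=min(4*3^6,45)=45, bounds=[0,45]
  i=7: D_i=min(4*3^7,45)=45, bounds=[0,45]
  i=8: D_i=min(4*3^8,45)=45, bounds=[0,45]
  i=9: D_i=min(4*3^9,45)=45, bounds=[0,45]

Answer: [0,4] [0,12] [0,36] [0,45] [0,45] [0,45] [0,45] [0,45] [0,45] [0,45]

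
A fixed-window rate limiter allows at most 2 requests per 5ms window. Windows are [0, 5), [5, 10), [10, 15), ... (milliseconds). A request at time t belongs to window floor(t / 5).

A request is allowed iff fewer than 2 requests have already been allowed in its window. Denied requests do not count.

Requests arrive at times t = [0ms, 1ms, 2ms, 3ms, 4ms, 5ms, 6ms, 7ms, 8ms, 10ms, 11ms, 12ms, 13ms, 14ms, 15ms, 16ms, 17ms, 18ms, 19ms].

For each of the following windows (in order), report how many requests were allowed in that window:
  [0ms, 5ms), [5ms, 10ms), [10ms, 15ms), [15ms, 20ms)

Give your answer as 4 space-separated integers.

Answer: 2 2 2 2

Derivation:
Processing requests:
  req#1 t=0ms (window 0): ALLOW
  req#2 t=1ms (window 0): ALLOW
  req#3 t=2ms (window 0): DENY
  req#4 t=3ms (window 0): DENY
  req#5 t=4ms (window 0): DENY
  req#6 t=5ms (window 1): ALLOW
  req#7 t=6ms (window 1): ALLOW
  req#8 t=7ms (window 1): DENY
  req#9 t=8ms (window 1): DENY
  req#10 t=10ms (window 2): ALLOW
  req#11 t=11ms (window 2): ALLOW
  req#12 t=12ms (window 2): DENY
  req#13 t=13ms (window 2): DENY
  req#14 t=14ms (window 2): DENY
  req#15 t=15ms (window 3): ALLOW
  req#16 t=16ms (window 3): ALLOW
  req#17 t=17ms (window 3): DENY
  req#18 t=18ms (window 3): DENY
  req#19 t=19ms (window 3): DENY

Allowed counts by window: 2 2 2 2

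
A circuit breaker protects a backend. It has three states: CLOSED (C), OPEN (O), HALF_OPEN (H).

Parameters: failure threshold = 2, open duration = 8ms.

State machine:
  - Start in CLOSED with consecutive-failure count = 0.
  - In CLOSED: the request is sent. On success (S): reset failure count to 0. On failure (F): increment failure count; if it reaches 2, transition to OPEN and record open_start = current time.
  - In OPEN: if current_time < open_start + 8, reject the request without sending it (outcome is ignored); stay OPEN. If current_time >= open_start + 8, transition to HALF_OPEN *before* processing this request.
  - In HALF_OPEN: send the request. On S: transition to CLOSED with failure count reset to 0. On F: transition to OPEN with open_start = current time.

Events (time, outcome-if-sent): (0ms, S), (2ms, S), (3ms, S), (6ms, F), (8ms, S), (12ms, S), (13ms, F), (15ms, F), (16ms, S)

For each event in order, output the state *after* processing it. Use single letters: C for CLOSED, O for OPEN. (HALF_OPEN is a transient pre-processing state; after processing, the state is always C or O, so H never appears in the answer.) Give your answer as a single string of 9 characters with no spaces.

State after each event:
  event#1 t=0ms outcome=S: state=CLOSED
  event#2 t=2ms outcome=S: state=CLOSED
  event#3 t=3ms outcome=S: state=CLOSED
  event#4 t=6ms outcome=F: state=CLOSED
  event#5 t=8ms outcome=S: state=CLOSED
  event#6 t=12ms outcome=S: state=CLOSED
  event#7 t=13ms outcome=F: state=CLOSED
  event#8 t=15ms outcome=F: state=OPEN
  event#9 t=16ms outcome=S: state=OPEN

Answer: CCCCCCCOO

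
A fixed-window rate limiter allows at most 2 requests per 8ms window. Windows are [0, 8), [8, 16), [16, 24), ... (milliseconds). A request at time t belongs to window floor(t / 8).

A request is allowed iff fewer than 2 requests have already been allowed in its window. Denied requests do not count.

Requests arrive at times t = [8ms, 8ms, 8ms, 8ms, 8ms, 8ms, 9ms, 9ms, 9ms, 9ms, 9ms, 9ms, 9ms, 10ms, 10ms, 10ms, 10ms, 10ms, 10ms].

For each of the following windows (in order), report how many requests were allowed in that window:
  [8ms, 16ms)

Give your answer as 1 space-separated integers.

Answer: 2

Derivation:
Processing requests:
  req#1 t=8ms (window 1): ALLOW
  req#2 t=8ms (window 1): ALLOW
  req#3 t=8ms (window 1): DENY
  req#4 t=8ms (window 1): DENY
  req#5 t=8ms (window 1): DENY
  req#6 t=8ms (window 1): DENY
  req#7 t=9ms (window 1): DENY
  req#8 t=9ms (window 1): DENY
  req#9 t=9ms (window 1): DENY
  req#10 t=9ms (window 1): DENY
  req#11 t=9ms (window 1): DENY
  req#12 t=9ms (window 1): DENY
  req#13 t=9ms (window 1): DENY
  req#14 t=10ms (window 1): DENY
  req#15 t=10ms (window 1): DENY
  req#16 t=10ms (window 1): DENY
  req#17 t=10ms (window 1): DENY
  req#18 t=10ms (window 1): DENY
  req#19 t=10ms (window 1): DENY

Allowed counts by window: 2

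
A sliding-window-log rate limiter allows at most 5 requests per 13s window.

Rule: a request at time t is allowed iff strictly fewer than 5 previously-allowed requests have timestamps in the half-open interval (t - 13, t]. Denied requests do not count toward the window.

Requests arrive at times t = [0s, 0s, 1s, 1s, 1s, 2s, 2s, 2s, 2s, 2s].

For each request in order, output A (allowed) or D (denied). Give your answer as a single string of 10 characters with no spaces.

Tracking allowed requests in the window:
  req#1 t=0s: ALLOW
  req#2 t=0s: ALLOW
  req#3 t=1s: ALLOW
  req#4 t=1s: ALLOW
  req#5 t=1s: ALLOW
  req#6 t=2s: DENY
  req#7 t=2s: DENY
  req#8 t=2s: DENY
  req#9 t=2s: DENY
  req#10 t=2s: DENY

Answer: AAAAADDDDD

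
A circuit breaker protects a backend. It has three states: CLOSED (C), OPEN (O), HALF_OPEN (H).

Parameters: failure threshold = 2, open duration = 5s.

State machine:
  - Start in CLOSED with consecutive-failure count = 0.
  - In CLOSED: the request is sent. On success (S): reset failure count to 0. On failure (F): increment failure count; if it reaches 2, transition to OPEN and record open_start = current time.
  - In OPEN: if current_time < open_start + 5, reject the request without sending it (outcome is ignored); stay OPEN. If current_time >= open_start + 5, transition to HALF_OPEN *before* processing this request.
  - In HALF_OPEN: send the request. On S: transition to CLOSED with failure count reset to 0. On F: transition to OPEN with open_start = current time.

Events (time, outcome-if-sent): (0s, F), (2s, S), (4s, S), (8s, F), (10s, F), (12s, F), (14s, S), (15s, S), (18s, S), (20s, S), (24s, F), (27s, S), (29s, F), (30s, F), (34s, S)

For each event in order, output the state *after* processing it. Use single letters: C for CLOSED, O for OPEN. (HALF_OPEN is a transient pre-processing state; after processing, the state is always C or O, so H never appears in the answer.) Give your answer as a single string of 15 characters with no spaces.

Answer: CCCCOOOCCCCCCOO

Derivation:
State after each event:
  event#1 t=0s outcome=F: state=CLOSED
  event#2 t=2s outcome=S: state=CLOSED
  event#3 t=4s outcome=S: state=CLOSED
  event#4 t=8s outcome=F: state=CLOSED
  event#5 t=10s outcome=F: state=OPEN
  event#6 t=12s outcome=F: state=OPEN
  event#7 t=14s outcome=S: state=OPEN
  event#8 t=15s outcome=S: state=CLOSED
  event#9 t=18s outcome=S: state=CLOSED
  event#10 t=20s outcome=S: state=CLOSED
  event#11 t=24s outcome=F: state=CLOSED
  event#12 t=27s outcome=S: state=CLOSED
  event#13 t=29s outcome=F: state=CLOSED
  event#14 t=30s outcome=F: state=OPEN
  event#15 t=34s outcome=S: state=OPEN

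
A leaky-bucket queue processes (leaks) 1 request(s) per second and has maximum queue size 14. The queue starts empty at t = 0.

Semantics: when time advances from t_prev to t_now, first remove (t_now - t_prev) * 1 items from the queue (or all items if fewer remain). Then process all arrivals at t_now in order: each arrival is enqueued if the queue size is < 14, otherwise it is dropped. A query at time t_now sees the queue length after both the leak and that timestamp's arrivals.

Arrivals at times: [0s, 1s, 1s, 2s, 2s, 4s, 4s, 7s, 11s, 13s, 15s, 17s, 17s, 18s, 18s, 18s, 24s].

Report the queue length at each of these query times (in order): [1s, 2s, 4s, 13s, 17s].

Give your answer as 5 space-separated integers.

Queue lengths at query times:
  query t=1s: backlog = 2
  query t=2s: backlog = 3
  query t=4s: backlog = 3
  query t=13s: backlog = 1
  query t=17s: backlog = 2

Answer: 2 3 3 1 2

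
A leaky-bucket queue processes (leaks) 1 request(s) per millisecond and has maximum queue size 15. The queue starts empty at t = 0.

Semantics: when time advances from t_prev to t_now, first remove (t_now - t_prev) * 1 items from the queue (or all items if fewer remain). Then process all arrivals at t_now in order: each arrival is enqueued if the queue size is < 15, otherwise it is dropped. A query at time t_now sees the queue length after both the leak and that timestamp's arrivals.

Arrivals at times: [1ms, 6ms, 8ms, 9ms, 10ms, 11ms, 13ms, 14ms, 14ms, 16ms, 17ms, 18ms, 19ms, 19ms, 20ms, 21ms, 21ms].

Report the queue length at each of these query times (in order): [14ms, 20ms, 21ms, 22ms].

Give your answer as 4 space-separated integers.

Queue lengths at query times:
  query t=14ms: backlog = 2
  query t=20ms: backlog = 2
  query t=21ms: backlog = 3
  query t=22ms: backlog = 2

Answer: 2 2 3 2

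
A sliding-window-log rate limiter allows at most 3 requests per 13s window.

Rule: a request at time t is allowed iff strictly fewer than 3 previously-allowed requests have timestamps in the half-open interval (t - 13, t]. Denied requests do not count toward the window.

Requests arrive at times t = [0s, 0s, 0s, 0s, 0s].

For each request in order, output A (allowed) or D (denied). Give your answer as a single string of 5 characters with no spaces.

Tracking allowed requests in the window:
  req#1 t=0s: ALLOW
  req#2 t=0s: ALLOW
  req#3 t=0s: ALLOW
  req#4 t=0s: DENY
  req#5 t=0s: DENY

Answer: AAADD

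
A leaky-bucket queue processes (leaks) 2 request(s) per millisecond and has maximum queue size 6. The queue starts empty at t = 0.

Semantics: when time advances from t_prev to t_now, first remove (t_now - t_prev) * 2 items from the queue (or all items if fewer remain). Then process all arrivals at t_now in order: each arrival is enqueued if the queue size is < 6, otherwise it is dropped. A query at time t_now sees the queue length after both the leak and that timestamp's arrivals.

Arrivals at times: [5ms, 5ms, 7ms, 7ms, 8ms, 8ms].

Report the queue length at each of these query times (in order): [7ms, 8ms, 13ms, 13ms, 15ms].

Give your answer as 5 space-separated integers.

Queue lengths at query times:
  query t=7ms: backlog = 2
  query t=8ms: backlog = 2
  query t=13ms: backlog = 0
  query t=13ms: backlog = 0
  query t=15ms: backlog = 0

Answer: 2 2 0 0 0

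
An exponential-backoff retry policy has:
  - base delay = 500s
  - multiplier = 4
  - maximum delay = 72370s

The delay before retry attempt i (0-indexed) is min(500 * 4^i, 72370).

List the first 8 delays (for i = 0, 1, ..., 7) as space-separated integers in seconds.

Computing each delay:
  i=0: min(500*4^0, 72370) = 500
  i=1: min(500*4^1, 72370) = 2000
  i=2: min(500*4^2, 72370) = 8000
  i=3: min(500*4^3, 72370) = 32000
  i=4: min(500*4^4, 72370) = 72370
  i=5: min(500*4^5, 72370) = 72370
  i=6: min(500*4^6, 72370) = 72370
  i=7: min(500*4^7, 72370) = 72370

Answer: 500 2000 8000 32000 72370 72370 72370 72370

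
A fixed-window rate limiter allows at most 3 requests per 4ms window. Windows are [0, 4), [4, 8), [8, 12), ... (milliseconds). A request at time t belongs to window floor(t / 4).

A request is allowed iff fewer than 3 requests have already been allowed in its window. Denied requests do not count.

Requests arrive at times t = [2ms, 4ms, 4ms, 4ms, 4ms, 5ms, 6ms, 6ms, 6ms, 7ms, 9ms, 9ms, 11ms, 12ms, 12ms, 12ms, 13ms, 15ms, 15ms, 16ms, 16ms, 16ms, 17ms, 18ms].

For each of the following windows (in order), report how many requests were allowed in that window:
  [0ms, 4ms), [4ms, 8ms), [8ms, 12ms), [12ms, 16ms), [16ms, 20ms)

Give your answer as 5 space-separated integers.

Processing requests:
  req#1 t=2ms (window 0): ALLOW
  req#2 t=4ms (window 1): ALLOW
  req#3 t=4ms (window 1): ALLOW
  req#4 t=4ms (window 1): ALLOW
  req#5 t=4ms (window 1): DENY
  req#6 t=5ms (window 1): DENY
  req#7 t=6ms (window 1): DENY
  req#8 t=6ms (window 1): DENY
  req#9 t=6ms (window 1): DENY
  req#10 t=7ms (window 1): DENY
  req#11 t=9ms (window 2): ALLOW
  req#12 t=9ms (window 2): ALLOW
  req#13 t=11ms (window 2): ALLOW
  req#14 t=12ms (window 3): ALLOW
  req#15 t=12ms (window 3): ALLOW
  req#16 t=12ms (window 3): ALLOW
  req#17 t=13ms (window 3): DENY
  req#18 t=15ms (window 3): DENY
  req#19 t=15ms (window 3): DENY
  req#20 t=16ms (window 4): ALLOW
  req#21 t=16ms (window 4): ALLOW
  req#22 t=16ms (window 4): ALLOW
  req#23 t=17ms (window 4): DENY
  req#24 t=18ms (window 4): DENY

Allowed counts by window: 1 3 3 3 3

Answer: 1 3 3 3 3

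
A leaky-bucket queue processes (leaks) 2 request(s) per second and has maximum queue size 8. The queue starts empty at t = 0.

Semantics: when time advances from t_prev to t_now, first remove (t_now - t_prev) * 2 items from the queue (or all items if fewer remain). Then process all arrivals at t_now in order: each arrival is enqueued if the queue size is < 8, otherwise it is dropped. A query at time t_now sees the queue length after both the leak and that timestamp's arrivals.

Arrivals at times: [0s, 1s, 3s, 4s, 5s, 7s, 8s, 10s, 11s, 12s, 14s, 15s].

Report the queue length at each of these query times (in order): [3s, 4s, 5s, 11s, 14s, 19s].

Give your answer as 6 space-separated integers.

Queue lengths at query times:
  query t=3s: backlog = 1
  query t=4s: backlog = 1
  query t=5s: backlog = 1
  query t=11s: backlog = 1
  query t=14s: backlog = 1
  query t=19s: backlog = 0

Answer: 1 1 1 1 1 0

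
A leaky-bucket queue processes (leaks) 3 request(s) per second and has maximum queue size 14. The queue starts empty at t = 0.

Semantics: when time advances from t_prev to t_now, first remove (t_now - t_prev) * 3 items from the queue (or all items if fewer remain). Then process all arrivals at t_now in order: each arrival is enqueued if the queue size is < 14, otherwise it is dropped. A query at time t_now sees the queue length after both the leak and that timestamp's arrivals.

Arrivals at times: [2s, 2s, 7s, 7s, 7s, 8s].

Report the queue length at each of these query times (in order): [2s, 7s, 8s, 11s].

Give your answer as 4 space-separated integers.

Answer: 2 3 1 0

Derivation:
Queue lengths at query times:
  query t=2s: backlog = 2
  query t=7s: backlog = 3
  query t=8s: backlog = 1
  query t=11s: backlog = 0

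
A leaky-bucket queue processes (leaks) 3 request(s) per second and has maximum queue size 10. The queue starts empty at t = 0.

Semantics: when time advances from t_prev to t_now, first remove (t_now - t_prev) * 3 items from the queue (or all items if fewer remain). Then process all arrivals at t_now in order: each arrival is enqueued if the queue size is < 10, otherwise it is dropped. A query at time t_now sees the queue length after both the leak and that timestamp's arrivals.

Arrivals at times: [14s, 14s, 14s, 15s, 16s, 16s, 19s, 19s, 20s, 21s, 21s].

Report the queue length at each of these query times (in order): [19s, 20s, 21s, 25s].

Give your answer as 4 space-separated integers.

Queue lengths at query times:
  query t=19s: backlog = 2
  query t=20s: backlog = 1
  query t=21s: backlog = 2
  query t=25s: backlog = 0

Answer: 2 1 2 0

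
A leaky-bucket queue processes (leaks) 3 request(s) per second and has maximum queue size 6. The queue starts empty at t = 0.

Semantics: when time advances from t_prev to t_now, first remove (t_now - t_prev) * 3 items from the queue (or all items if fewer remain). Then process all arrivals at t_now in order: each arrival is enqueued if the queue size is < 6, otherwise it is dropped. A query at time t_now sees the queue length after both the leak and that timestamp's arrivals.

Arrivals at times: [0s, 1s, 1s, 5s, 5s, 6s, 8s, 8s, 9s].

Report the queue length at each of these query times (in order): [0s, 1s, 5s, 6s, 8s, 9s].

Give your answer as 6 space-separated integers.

Answer: 1 2 2 1 2 1

Derivation:
Queue lengths at query times:
  query t=0s: backlog = 1
  query t=1s: backlog = 2
  query t=5s: backlog = 2
  query t=6s: backlog = 1
  query t=8s: backlog = 2
  query t=9s: backlog = 1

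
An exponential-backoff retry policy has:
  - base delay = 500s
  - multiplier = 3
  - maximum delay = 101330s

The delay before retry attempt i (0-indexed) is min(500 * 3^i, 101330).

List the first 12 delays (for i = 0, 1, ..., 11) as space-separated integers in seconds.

Computing each delay:
  i=0: min(500*3^0, 101330) = 500
  i=1: min(500*3^1, 101330) = 1500
  i=2: min(500*3^2, 101330) = 4500
  i=3: min(500*3^3, 101330) = 13500
  i=4: min(500*3^4, 101330) = 40500
  i=5: min(500*3^5, 101330) = 101330
  i=6: min(500*3^6, 101330) = 101330
  i=7: min(500*3^7, 101330) = 101330
  i=8: min(500*3^8, 101330) = 101330
  i=9: min(500*3^9, 101330) = 101330
  i=10: min(500*3^10, 101330) = 101330
  i=11: min(500*3^11, 101330) = 101330

Answer: 500 1500 4500 13500 40500 101330 101330 101330 101330 101330 101330 101330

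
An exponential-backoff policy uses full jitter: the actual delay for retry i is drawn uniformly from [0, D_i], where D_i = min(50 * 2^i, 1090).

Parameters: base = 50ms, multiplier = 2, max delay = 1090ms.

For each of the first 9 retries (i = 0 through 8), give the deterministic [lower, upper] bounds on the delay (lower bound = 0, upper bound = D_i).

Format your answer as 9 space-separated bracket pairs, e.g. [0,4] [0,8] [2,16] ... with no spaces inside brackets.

Answer: [0,50] [0,100] [0,200] [0,400] [0,800] [0,1090] [0,1090] [0,1090] [0,1090]

Derivation:
Computing bounds per retry:
  i=0: D_i=min(50*2^0,1090)=50, bounds=[0,50]
  i=1: D_i=min(50*2^1,1090)=100, bounds=[0,100]
  i=2: D_i=min(50*2^2,1090)=200, bounds=[0,200]
  i=3: D_i=min(50*2^3,1090)=400, bounds=[0,400]
  i=4: D_i=min(50*2^4,1090)=800, bounds=[0,800]
  i=5: D_i=min(50*2^5,1090)=1090, bounds=[0,1090]
  i=6: D_i=min(50*2^6,1090)=1090, bounds=[0,1090]
  i=7: D_i=min(50*2^7,1090)=1090, bounds=[0,1090]
  i=8: D_i=min(50*2^8,1090)=1090, bounds=[0,1090]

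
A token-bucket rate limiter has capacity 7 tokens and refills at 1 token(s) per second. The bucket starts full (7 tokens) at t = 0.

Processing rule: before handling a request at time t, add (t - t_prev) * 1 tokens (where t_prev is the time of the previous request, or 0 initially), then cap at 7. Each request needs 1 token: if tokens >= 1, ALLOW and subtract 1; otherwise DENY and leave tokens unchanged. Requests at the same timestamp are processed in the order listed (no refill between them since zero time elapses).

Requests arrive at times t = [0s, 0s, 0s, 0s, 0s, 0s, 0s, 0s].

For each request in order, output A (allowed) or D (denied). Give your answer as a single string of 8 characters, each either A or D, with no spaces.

Answer: AAAAAAAD

Derivation:
Simulating step by step:
  req#1 t=0s: ALLOW
  req#2 t=0s: ALLOW
  req#3 t=0s: ALLOW
  req#4 t=0s: ALLOW
  req#5 t=0s: ALLOW
  req#6 t=0s: ALLOW
  req#7 t=0s: ALLOW
  req#8 t=0s: DENY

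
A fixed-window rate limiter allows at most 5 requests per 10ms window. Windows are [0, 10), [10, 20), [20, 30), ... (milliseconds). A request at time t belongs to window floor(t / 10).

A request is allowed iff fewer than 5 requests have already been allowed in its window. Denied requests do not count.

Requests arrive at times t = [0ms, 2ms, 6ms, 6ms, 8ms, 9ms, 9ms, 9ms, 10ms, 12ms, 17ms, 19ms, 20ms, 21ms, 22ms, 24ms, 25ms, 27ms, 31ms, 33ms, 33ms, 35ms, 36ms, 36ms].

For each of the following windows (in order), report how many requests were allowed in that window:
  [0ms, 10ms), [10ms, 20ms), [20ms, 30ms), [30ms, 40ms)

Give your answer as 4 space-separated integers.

Processing requests:
  req#1 t=0ms (window 0): ALLOW
  req#2 t=2ms (window 0): ALLOW
  req#3 t=6ms (window 0): ALLOW
  req#4 t=6ms (window 0): ALLOW
  req#5 t=8ms (window 0): ALLOW
  req#6 t=9ms (window 0): DENY
  req#7 t=9ms (window 0): DENY
  req#8 t=9ms (window 0): DENY
  req#9 t=10ms (window 1): ALLOW
  req#10 t=12ms (window 1): ALLOW
  req#11 t=17ms (window 1): ALLOW
  req#12 t=19ms (window 1): ALLOW
  req#13 t=20ms (window 2): ALLOW
  req#14 t=21ms (window 2): ALLOW
  req#15 t=22ms (window 2): ALLOW
  req#16 t=24ms (window 2): ALLOW
  req#17 t=25ms (window 2): ALLOW
  req#18 t=27ms (window 2): DENY
  req#19 t=31ms (window 3): ALLOW
  req#20 t=33ms (window 3): ALLOW
  req#21 t=33ms (window 3): ALLOW
  req#22 t=35ms (window 3): ALLOW
  req#23 t=36ms (window 3): ALLOW
  req#24 t=36ms (window 3): DENY

Allowed counts by window: 5 4 5 5

Answer: 5 4 5 5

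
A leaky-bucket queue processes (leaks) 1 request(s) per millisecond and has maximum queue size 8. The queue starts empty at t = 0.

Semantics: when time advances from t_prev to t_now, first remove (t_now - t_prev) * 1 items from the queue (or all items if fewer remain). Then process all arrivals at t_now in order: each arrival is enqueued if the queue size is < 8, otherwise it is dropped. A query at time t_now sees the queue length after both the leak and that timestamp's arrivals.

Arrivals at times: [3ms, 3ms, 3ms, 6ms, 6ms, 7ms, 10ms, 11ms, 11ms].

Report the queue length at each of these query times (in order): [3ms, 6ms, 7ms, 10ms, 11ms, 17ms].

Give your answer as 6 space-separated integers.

Queue lengths at query times:
  query t=3ms: backlog = 3
  query t=6ms: backlog = 2
  query t=7ms: backlog = 2
  query t=10ms: backlog = 1
  query t=11ms: backlog = 2
  query t=17ms: backlog = 0

Answer: 3 2 2 1 2 0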